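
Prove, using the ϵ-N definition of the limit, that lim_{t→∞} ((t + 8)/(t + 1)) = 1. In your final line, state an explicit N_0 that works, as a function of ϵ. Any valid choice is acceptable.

N_0 = 7/ϵ

Suppose ϵ > 0. We seek N_0 > 0 such that t > N_0 implies |(t + 8)/(t + 1) − 1| < ϵ.
(t + 8)/(t + 1) − 1 = ((t + 8) − (t + 1)) / ((t + 1)) = 7/((t + 1)).
For t > 0 we have t + 1 > t, so |(t + 8)/(t + 1) − 1| = 7/((t + 1)) < 7/(t) = 7/t.
Thus |(t + 8)/(t + 1) − 1| < ϵ whenever t > 7/ϵ.
Take N_0 = 7/ϵ. If t > N_0 then |(t + 8)/(t + 1) − 1| < 7/t < ϵ.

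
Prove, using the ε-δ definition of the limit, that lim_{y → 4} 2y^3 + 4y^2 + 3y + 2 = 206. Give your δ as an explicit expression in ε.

Let ε > 0. We want δ > 0 such that 0 < |y − 4| < δ implies |(2y^3 + 4y^2 + 3y + 2) − 206| < ε.
(2y^3 + 4y^2 + 3y + 2) − 206 = 2y^3 + 4y^2 + 3y - 204 = (y − 4)(2y^2 + 12y + 51).
So |(2y^3 + 4y^2 + 3y + 2) − 206| = |y − 4|·|2y^2 + 12y + 51|.
Assume first that |y − 4| < 1, so |y| < 5. Then |2y^2 + 12y + 51| ≤ 2·5^2 + 12·5 + 51 = 161.
Hence |(2y^3 + 4y^2 + 3y + 2) − 206| ≤ 161|y − 4| < ε provided |y − 4| < ε/161.
Take δ = min(1, ε/161). Then 0 < |y − 4| < δ gives both |y − 4| < 1 and |y − 4| < ε/161, so |(2y^3 + 4y^2 + 3y + 2) − 206| < ε.

δ = min(1, ε/161)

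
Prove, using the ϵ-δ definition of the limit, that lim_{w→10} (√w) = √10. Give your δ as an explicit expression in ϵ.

δ = min(10, √10·ϵ)

Let ϵ > 0. We want δ > 0 such that 0 < |w − 10| < δ implies |√w − √10| < ϵ.
Rationalise: √w − √10 = (w − 10)/(√w + √10), so |√w − √10| = |w − 10|/(√w + √10).
Restrict δ ≤ 10 so that |w − 10| < 10 forces w > 0, and then √w + √10 > √10.
Hence |√w − √10| < |w − 10|/√10, which is < ϵ once |w − 10| < √10·ϵ.
Take δ = min(10, √10·ϵ). If 0 < |w − 10| < δ then w > 0 and |√w − √10| < |w − 10|/√10 < ϵ.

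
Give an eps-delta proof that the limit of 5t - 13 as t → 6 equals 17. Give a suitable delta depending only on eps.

Fix eps > 0. We need delta > 0 so that 0 < |t − 6| < delta implies |(5t - 13) − 17| < eps.
|(5t - 13) − 17| = |5t - 30| = 5|t − 6|.
So 5|t − 6| < eps exactly when |t − 6| < eps/5.
Take delta = eps/5. If 0 < |t − 6| < delta then |(5t - 13) − 17| = 5|t − 6| < 5·(eps/5) = eps.

delta = eps/5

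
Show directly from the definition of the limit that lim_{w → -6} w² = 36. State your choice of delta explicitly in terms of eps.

Suppose eps > 0. We seek delta > 0 with 0 < |w + 6| < delta ⇒ |w² − 36| < eps.
Factor: w² − 36 = (w + 6)(w - 6), so |w² − 36| = |w + 6|·|w - 6|.
Impose delta ≤ 1 so that |w| < 7; then |w - 6| ≤ 13.
Hence |w² − 36| ≤ 13|w + 6|, which is < eps once |w + 6| < eps/13.
Take delta = min(1, eps/13). If 0 < |w + 6| < delta then both bounds hold and |w² − 36| ≤ 13|w + 6| < 13·(eps/13) = eps.

delta = min(1, eps/13)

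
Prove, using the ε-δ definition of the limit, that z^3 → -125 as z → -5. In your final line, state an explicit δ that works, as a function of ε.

δ = min(2, ε/109)

Fix ε > 0. We seek δ > 0 with 0 < |z + 5| < δ ⇒ |z^3 + 125| < ε.
Factor: z^3 + 125 = (z + 5)(z^2 - 5z + 25), so |z^3 + 125| = |z + 5|·|z^2 - 5z + 25|.
Restrict δ ≤ 2. Then |z + 5| < 2 gives |z| < 7, so by the triangle inequality |z^2 - 5z + 25| ≤ 7^2 + 5·7 + 25 = 109.
Hence |z^3 + 125| ≤ 109|z + 5|, which is < ε once |z + 5| < ε/109.
Take δ = min(2, ε/109). If 0 < |z + 5| < δ then both bounds hold and |z^3 + 125| ≤ 109|z + 5| < 109·(ε/109) = ε.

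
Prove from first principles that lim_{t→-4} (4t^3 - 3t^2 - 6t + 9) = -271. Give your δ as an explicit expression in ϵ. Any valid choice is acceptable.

Fix ϵ > 0. We want δ > 0 such that 0 < |t + 4| < δ implies |(4t^3 - 3t^2 - 6t + 9) + 271| < ϵ.
(4t^3 - 3t^2 - 6t + 9) + 271 = 4t^3 - 3t^2 - 6t + 280 = (t + 4)(4t^2 - 19t + 70).
So |(4t^3 - 3t^2 - 6t + 9) + 271| = |t + 4|·|4t^2 - 19t + 70|.
Require δ ≤ 1. Then |t + 4| < 1 gives |t| < 5, and by the triangle inequality |4t^2 - 19t + 70| ≤ 4·5^2 + 19·5 + 70 = 265.
Hence |(4t^3 - 3t^2 - 6t + 9) + 271| ≤ 265|t + 4| < ϵ provided |t + 4| < ϵ/265.
Choosing δ = min(1, ϵ/265) ensures both conditions, hence |(4t^3 - 3t^2 - 6t + 9) + 271| < ϵ.

δ = min(1, ϵ/265)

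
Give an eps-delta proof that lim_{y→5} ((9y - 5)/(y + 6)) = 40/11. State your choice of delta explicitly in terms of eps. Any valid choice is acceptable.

Fix eps > 0. We want delta > 0 with 0 < |y − 5| < delta ⇒ |(9y - 5)/(y + 6) − (40/11)| < eps.
Combining over a common denominator, (9y - 5)/(y + 6) − (40/11) = [(9y - 5)·11 − 40·(y + 6)] / [11·(y + 6)] = 59(y − 5) / (11(y + 6)).
So |(9y - 5)/(y + 6) − (40/11)| = 59|y − 5| / (11·|y + 6|).
Require delta ≤ 11/2, so |y + 6| ≥ |11| − |y − 5| > 11 − 11/2 = 11/2.
Hence |(9y - 5)/(y + 6) − (40/11)| < 59|y − 5|/(11·(11/2)) = (118/121)|y − 5|, which is < eps once |y − 5| < (121/118)eps.
Take delta = min(11/2, (121/118)eps). Then 0 < |y − 5| < delta forces both bounds, so |(9y - 5)/(y + 6) − (40/11)| < eps.

delta = min(11/2, (121/118)eps)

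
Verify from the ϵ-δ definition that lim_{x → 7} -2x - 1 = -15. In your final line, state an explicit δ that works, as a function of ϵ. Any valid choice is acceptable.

Let ϵ > 0. We need δ > 0 so that 0 < |x − 7| < δ implies |(-2x - 1) + 15| < ϵ.
|(-2x - 1) + 15| = |-2x + 14| = 2|x − 7|.
Thus it suffices that |x − 7| < ϵ/2.
Choosing δ = ϵ/2 gives |(-2x - 1) + 15| = 2|x − 7| < ϵ whenever |x − 7| < δ.

δ = ϵ/2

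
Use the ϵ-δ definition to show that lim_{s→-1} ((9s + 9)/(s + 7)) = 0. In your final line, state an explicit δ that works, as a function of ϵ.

Fix ϵ > 0. We want δ > 0 with 0 < |s + 1| < δ ⇒ |(9s + 9)/(s + 7) − 0| < ϵ.
Combining over a common denominator, (9s + 9)/(s + 7) − 0 = [(9s + 9)·6 − 0·(s + 7)] / [6·(s + 7)] = 54(s + 1) / (6(s + 7)).
So |(9s + 9)/(s + 7) − 0| = 54|s + 1| / (6·|s + 7|).
Restrict δ ≤ 3. Then |s + 1| < 3 gives |s + 7| = |(s + 1) + 6| ≥ 6 − 3 = 3.
Hence |(9s + 9)/(s + 7) − 0| < 54|s + 1|/(6·3) = 3|s + 1|, which is < ϵ once |s + 1| < (1/3)ϵ.
Take δ = min(3, (1/3)ϵ). Then 0 < |s + 1| < δ forces both bounds, so |(9s + 9)/(s + 7) − 0| < ϵ.

δ = min(3, (1/3)ϵ)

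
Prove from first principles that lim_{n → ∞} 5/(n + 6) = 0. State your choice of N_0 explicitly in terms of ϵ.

N_0 = 5/ϵ

Fix ϵ > 0. For n ≥ 1, |5/(n + 6) − 0| = 5/(n + 6) ≤ 5/n.
We need 5/n < ϵ, i.e. n > 5/ϵ.
Take N_0 = 5/ϵ. If n > N_0 then |5/(n + 6)| ≤ 5/n < ϵ.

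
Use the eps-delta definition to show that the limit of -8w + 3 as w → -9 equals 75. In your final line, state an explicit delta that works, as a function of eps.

delta = eps/8

Let eps > 0. We need delta > 0 so that 0 < |w + 9| < delta implies |(-8w + 3) − 75| < eps.
Since (-8w + 3) − 75 = -8(w + 9), we have |(-8w + 3) − 75| = 8|w + 9|.
So 8|w + 9| < eps exactly when |w + 9| < eps/8.
Take delta = eps/8. If 0 < |w + 9| < delta then |(-8w + 3) − 75| = 8|w + 9| < 8·(eps/8) = eps.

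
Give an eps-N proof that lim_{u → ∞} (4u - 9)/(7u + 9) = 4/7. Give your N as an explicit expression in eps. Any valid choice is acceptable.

Let eps > 0. We seek N > 0 such that u > N implies |(4u - 9)/(7u + 9) − (4/7)| < eps.
(4u - 9)/(7u + 9) − (4/7) = (7(4u - 9) − 4(7u + 9)) / (7(7u + 9)) = -99/(7(7u + 9)).
For u > 0 we have 7u + 9 > 7u, so |(4u - 9)/(7u + 9) − (4/7)| = 99/(7(7u + 9)) < 99/(7·7u) = (99/49)/u.
Thus |(4u - 9)/(7u + 9) − (4/7)| < eps whenever u > (99/49)/eps.
Take N = (99/49)/eps. If u > N then |(4u - 9)/(7u + 9) − (4/7)| < (99/49)/u < eps.

N = (99/49)/eps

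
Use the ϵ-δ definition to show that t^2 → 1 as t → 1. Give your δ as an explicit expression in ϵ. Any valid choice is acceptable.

δ = min(1, ϵ/3)

Suppose ϵ > 0. We seek δ > 0 with 0 < |t − 1| < δ ⇒ |t^2 − 1| < ϵ.
Factor: t^2 − 1 = (t − 1)(t + 1), so |t^2 − 1| = |t − 1|·|t + 1|.
Impose δ ≤ 1 so that |t| < 2; then |t + 1| ≤ 3.
Hence |t^2 − 1| ≤ 3|t − 1|, which is < ϵ once |t − 1| < ϵ/3.
Take δ = min(1, ϵ/3). If 0 < |t − 1| < δ then both bounds hold and |t^2 − 1| ≤ 3|t − 1| < 3·(ϵ/3) = ϵ.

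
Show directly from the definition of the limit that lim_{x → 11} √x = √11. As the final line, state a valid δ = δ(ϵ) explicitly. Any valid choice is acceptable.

δ = min(11, √11·ϵ)

Suppose ϵ > 0. We want δ > 0 such that 0 < |x − 11| < δ implies |√x − √11| < ϵ.
Rationalise: √x − √11 = (x − 11)/(√x + √11), so |√x − √11| = |x − 11|/(√x + √11).
Restrict δ ≤ 11 so that |x − 11| < 11 forces x > 0, and then √x + √11 > √11.
Hence |√x − √11| < |x − 11|/√11, which is < ϵ once |x − 11| < √11·ϵ.
Take δ = min(11, √11·ϵ). If 0 < |x − 11| < δ then x > 0 and |√x − √11| < |x − 11|/√11 < ϵ.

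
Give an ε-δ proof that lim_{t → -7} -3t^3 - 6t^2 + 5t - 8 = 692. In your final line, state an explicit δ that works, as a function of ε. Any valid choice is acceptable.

δ = min(2, ε/478)

Let ε > 0. We want δ > 0 such that 0 < |t + 7| < δ implies |(-3t^3 - 6t^2 + 5t - 8) − 692| < ε.
(-3t^3 - 6t^2 + 5t - 8) − 692 = -3t^3 - 6t^2 + 5t - 700 = (t + 7)(-3t^2 + 15t - 100).
So |(-3t^3 - 6t^2 + 5t - 8) − 692| = |t + 7|·|-3t^2 + 15t - 100|.
Assume first that |t + 7| < 2, so |t| < 9. Then |-3t^2 + 15t - 100| ≤ 3·9^2 + 15·9 + 100 = 478.
Hence |(-3t^3 - 6t^2 + 5t - 8) − 692| ≤ 478|t + 7| < ε provided |t + 7| < ε/478.
Choosing δ = min(2, ε/478) ensures both conditions, hence |(-3t^3 - 6t^2 + 5t - 8) − 692| < ε.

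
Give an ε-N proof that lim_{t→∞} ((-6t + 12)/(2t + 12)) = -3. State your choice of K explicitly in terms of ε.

K = 24/ε

Fix ε > 0. We seek K > 0 such that t > K implies |(-6t + 12)/(2t + 12) + 3| < ε.
(-6t + 12)/(2t + 12) + 3 = (2(-6t + 12) − (-6)(2t + 12)) / (2(2t + 12)) = 96/(2(2t + 12)).
For t > 0 we have 2t + 12 > 2t, so |(-6t + 12)/(2t + 12) + 3| = 96/(2(2t + 12)) < 96/(2·2t) = 24/t.
Thus |(-6t + 12)/(2t + 12) + 3| < ε whenever t > 24/ε.
Take K = 24/ε. If t > K then |(-6t + 12)/(2t + 12) + 3| < 24/t < ε.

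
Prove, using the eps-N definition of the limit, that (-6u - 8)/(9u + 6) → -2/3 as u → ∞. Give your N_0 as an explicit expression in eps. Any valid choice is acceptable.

N_0 = (4/9)/eps

Let eps > 0. We seek N_0 > 0 such that u > N_0 implies |(-6u - 8)/(9u + 6) + 2/3| < eps.
(-6u - 8)/(9u + 6) + 2/3 = (9(-6u - 8) − (-6)(9u + 6)) / (9(9u + 6)) = -36/(9(9u + 6)).
For u > 0 we have 9u + 6 > 9u, so |(-6u - 8)/(9u + 6) + 2/3| = 36/(9(9u + 6)) < 36/(9·9u) = (4/9)/u.
Thus |(-6u - 8)/(9u + 6) + 2/3| < eps whenever u > (4/9)/eps.
Take N_0 = (4/9)/eps. If u > N_0 then |(-6u - 8)/(9u + 6) + 2/3| < (4/9)/u < eps.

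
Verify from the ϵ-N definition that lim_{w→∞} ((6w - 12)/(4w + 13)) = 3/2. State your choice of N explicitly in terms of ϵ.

Suppose ϵ > 0. We seek N > 0 such that w > N implies |(6w - 12)/(4w + 13) − (3/2)| < ϵ.
(6w - 12)/(4w + 13) − (3/2) = (4(6w - 12) − 6(4w + 13)) / (4(4w + 13)) = -126/(4(4w + 13)).
For w > 0 we have 4w + 13 > 4w, so |(6w - 12)/(4w + 13) − (3/2)| = 126/(4(4w + 13)) < 126/(4·4w) = (63/8)/w.
Thus |(6w - 12)/(4w + 13) − (3/2)| < ϵ whenever w > (63/8)/ϵ.
Take N = (63/8)/ϵ. If w > N then |(6w - 12)/(4w + 13) − (3/2)| < (63/8)/w < ϵ.

N = (63/8)/ϵ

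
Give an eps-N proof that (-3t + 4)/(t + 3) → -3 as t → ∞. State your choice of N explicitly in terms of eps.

N = 13/eps

Let eps > 0 be given. We seek N > 0 such that t > N implies |(-3t + 4)/(t + 3) + 3| < eps.
(-3t + 4)/(t + 3) + 3 = ((-3t + 4) − (-3)(t + 3)) / ((t + 3)) = 13/((t + 3)).
For t > 0 we have t + 3 > t, so |(-3t + 4)/(t + 3) + 3| = 13/((t + 3)) < 13/(t) = 13/t.
Thus |(-3t + 4)/(t + 3) + 3| < eps whenever t > 13/eps.
Take N = 13/eps. If t > N then |(-3t + 4)/(t + 3) + 3| < 13/t < eps.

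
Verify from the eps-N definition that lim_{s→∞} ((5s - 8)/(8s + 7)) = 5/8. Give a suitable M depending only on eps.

Suppose eps > 0. We seek M > 0 such that s > M implies |(5s - 8)/(8s + 7) − (5/8)| < eps.
(5s - 8)/(8s + 7) − (5/8) = (8(5s - 8) − 5(8s + 7)) / (8(8s + 7)) = -99/(8(8s + 7)).
For s > 0 we have 8s + 7 > 8s, so |(5s - 8)/(8s + 7) − (5/8)| = 99/(8(8s + 7)) < 99/(8·8s) = (99/64)/s.
Thus |(5s - 8)/(8s + 7) − (5/8)| < eps whenever s > (99/64)/eps.
Take M = (99/64)/eps. If s > M then |(5s - 8)/(8s + 7) − (5/8)| < (99/64)/s < eps.

M = (99/64)/eps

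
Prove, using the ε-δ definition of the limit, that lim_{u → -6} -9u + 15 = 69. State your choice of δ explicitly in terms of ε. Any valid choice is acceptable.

δ = ε/9

Let ε > 0. We need δ > 0 so that 0 < |u + 6| < δ implies |(-9u + 15) − 69| < ε.
Since (-9u + 15) − 69 = -9(u + 6), we have |(-9u + 15) − 69| = 9|u + 6|.
So 9|u + 6| < ε exactly when |u + 6| < ε/9.
Take δ = ε/9. If 0 < |u + 6| < δ then |(-9u + 15) − 69| = 9|u + 6| < 9·(ε/9) = ε.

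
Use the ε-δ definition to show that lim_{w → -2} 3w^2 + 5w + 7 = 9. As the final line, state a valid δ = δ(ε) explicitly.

Let ε > 0 be given. We want δ > 0 such that 0 < |w + 2| < δ implies |(3w^2 + 5w + 7) − 9| < ε.
(3w^2 + 5w + 7) − 9 = 3w^2 + 5w - 2 = (w + 2)(3w - 1).
So |(3w^2 + 5w + 7) − 9| = |w + 2|·|3w - 1|.
Require δ ≤ 1. Then |w + 2| < 1 gives |w| < 3, and by the triangle inequality |3w - 1| ≤ 3·3 + 1 = 10.
Hence |(3w^2 + 5w + 7) − 9| ≤ 10|w + 2| < ε provided |w + 2| < ε/10.
Take δ = min(1, ε/10). Then 0 < |w + 2| < δ gives both |w + 2| < 1 and |w + 2| < ε/10, so |(3w^2 + 5w + 7) − 9| < ε.

δ = min(1, ε/10)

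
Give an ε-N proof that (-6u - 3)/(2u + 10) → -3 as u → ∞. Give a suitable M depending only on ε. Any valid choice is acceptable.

M = (27/2)/ε

Suppose ε > 0. We seek M > 0 such that u > M implies |(-6u - 3)/(2u + 10) + 3| < ε.
(-6u - 3)/(2u + 10) + 3 = (2(-6u - 3) − (-6)(2u + 10)) / (2(2u + 10)) = 54/(2(2u + 10)).
For u > 0 we have 2u + 10 > 2u, so |(-6u - 3)/(2u + 10) + 3| = 54/(2(2u + 10)) < 54/(2·2u) = (27/2)/u.
Thus |(-6u - 3)/(2u + 10) + 3| < ε whenever u > (27/2)/ε.
Take M = (27/2)/ε. If u > M then |(-6u - 3)/(2u + 10) + 3| < (27/2)/u < ε.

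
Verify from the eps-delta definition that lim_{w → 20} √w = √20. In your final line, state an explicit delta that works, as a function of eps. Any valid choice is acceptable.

Let eps > 0 be given. We want delta > 0 such that 0 < |w − 20| < delta implies |√w − √20| < eps.
Rationalise: √w − √20 = (w − 20)/(√w + √20), so |√w − √20| = |w − 20|/(√w + √20).
Restrict delta ≤ 20 so that |w − 20| < 20 forces w > 0, and then √w + √20 > √20.
Hence |√w − √20| < |w − 20|/√20, which is < eps once |w − 20| < √20·eps.
Take delta = min(20, √20·eps). If 0 < |w − 20| < delta then w > 0 and |√w − √20| < |w − 20|/√20 < eps.

delta = min(20, √20·eps)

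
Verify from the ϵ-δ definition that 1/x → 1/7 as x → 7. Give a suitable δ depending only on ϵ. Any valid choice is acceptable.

δ = min(7/2, (49/2)ϵ)

Let ϵ > 0. We seek δ > 0 such that 0 < |x − 7| < δ implies |1/x − (1/7)| < ϵ.
|1/x − (1/7)| = |7 − x|/(7·|x|) = |x − 7|/(7|x|).
Restrict δ ≤ 7/2. Then |x − 7| < 7/2 gives |x| > 7/2, so 7|x| > 49/2.
Then |1/x − (1/7)| < |x − 7|/(49/2), which is < ϵ when |x − 7| < (49/2)ϵ.
Take δ = min(7/2, (49/2)ϵ). Then 0 < |x − 7| < δ gives both |x − 7| < 7/2 and |x − 7| < (49/2)ϵ, so |1/x − (1/7)| < ϵ.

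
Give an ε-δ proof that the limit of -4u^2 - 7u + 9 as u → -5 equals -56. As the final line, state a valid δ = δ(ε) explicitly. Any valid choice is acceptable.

Let ε > 0 be given. We want δ > 0 such that 0 < |u + 5| < δ implies |(-4u^2 - 7u + 9) + 56| < ε.
(-4u^2 - 7u + 9) + 56 = -4u^2 - 7u + 65 = (u + 5)(-4u + 13).
So |(-4u^2 - 7u + 9) + 56| = |u + 5|·|-4u + 13|.
Require δ ≤ 1. Then |u + 5| < 1 gives |u| < 6, and by the triangle inequality |-4u + 13| ≤ 4·6 + 13 = 37.
Hence |(-4u^2 - 7u + 9) + 56| ≤ 37|u + 5| < ε provided |u + 5| < ε/37.
Take δ = min(1, ε/37). Then 0 < |u + 5| < δ gives both |u + 5| < 1 and |u + 5| < ε/37, so |(-4u^2 - 7u + 9) + 56| < ε.

δ = min(1, ε/37)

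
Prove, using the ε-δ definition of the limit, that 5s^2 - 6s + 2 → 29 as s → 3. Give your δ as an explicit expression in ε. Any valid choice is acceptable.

Let ε > 0 be given. We want δ > 0 such that 0 < |s − 3| < δ implies |(5s^2 - 6s + 2) − 29| < ε.
(5s^2 - 6s + 2) − 29 = 5s^2 - 6s - 27 = (s − 3)(5s + 9).
So |(5s^2 - 6s + 2) − 29| = |s − 3|·|5s + 9|.
Assume first that |s − 3| < 2, so |s| < 5. Then |5s + 9| ≤ 5·5 + 9 = 34.
Hence |(5s^2 - 6s + 2) − 29| ≤ 34|s − 3| < ε provided |s − 3| < ε/34.
Choosing δ = min(2, ε/34) ensures both conditions, hence |(5s^2 - 6s + 2) − 29| < ε.

δ = min(2, ε/34)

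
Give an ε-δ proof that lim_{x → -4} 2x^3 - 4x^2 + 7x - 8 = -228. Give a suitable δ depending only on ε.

δ = min(1, ε/165)

Let ε > 0 be given. We want δ > 0 such that 0 < |x + 4| < δ implies |(2x^3 - 4x^2 + 7x - 8) + 228| < ε.
(2x^3 - 4x^2 + 7x - 8) + 228 = 2x^3 - 4x^2 + 7x + 220 = (x + 4)(2x^2 - 12x + 55).
So |(2x^3 - 4x^2 + 7x - 8) + 228| = |x + 4|·|2x^2 - 12x + 55|.
Require δ ≤ 1. Then |x + 4| < 1 gives |x| < 5, and by the triangle inequality |2x^2 - 12x + 55| ≤ 2·5^2 + 12·5 + 55 = 165.
Hence |(2x^3 - 4x^2 + 7x - 8) + 228| ≤ 165|x + 4| < ε provided |x + 4| < ε/165.
Choosing δ = min(1, ε/165) ensures both conditions, hence |(2x^3 - 4x^2 + 7x - 8) + 228| < ε.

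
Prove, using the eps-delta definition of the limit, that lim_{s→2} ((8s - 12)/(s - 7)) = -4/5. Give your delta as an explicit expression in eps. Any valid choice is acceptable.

Fix eps > 0. We want delta > 0 with 0 < |s − 2| < delta ⇒ |(8s - 12)/(s - 7) + 4/5| < eps.
Combining over a common denominator, (8s - 12)/(s - 7) + 4/5 = [(8s - 12)·(-5) − 4·(s - 7)] / [(-5)·(s - 7)] = -44(s − 2) / ((-5)(s - 7)).
So |(8s - 12)/(s - 7) + 4/5| = 44|s − 2| / (5·|s − 7|).
Require delta ≤ 5/2, so |s − 7| ≥ |-5| − |s − 2| > 5 − 5/2 = 5/2.
Hence |(8s - 12)/(s - 7) + 4/5| < 44|s − 2|/(5·(5/2)) = (88/25)|s − 2|, which is < eps once |s − 2| < (25/88)eps.
Take delta = min(5/2, (25/88)eps). Then 0 < |s − 2| < delta forces both bounds, so |(8s - 12)/(s - 7) + 4/5| < eps.

delta = min(5/2, (25/88)eps)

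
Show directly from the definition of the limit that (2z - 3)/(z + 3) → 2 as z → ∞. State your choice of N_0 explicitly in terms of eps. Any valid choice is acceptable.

Let eps > 0 be given. We seek N_0 > 0 such that z > N_0 implies |(2z - 3)/(z + 3) − 2| < eps.
(2z - 3)/(z + 3) − 2 = ((2z - 3) − 2(z + 3)) / ((z + 3)) = -9/((z + 3)).
For z > 0 we have z + 3 > z, so |(2z - 3)/(z + 3) − 2| = 9/((z + 3)) < 9/(z) = 9/z.
Thus |(2z - 3)/(z + 3) − 2| < eps whenever z > 9/eps.
Take N_0 = 9/eps. If z > N_0 then |(2z - 3)/(z + 3) − 2| < 9/z < eps.

N_0 = 9/eps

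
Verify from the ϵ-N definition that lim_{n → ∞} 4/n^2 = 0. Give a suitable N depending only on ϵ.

N = (4/ϵ)^{1/2}

Let ϵ > 0 be given. For n ≥ 1, |4/n^2 − 0| = 4/n^2.
4/n^2 < ϵ ⇔ n^2 > 4/ϵ ⇔ n > (4/ϵ)^{1/2}.
Take N = (4/ϵ)^{1/2}. Then n > N implies 4/n^2 < ϵ.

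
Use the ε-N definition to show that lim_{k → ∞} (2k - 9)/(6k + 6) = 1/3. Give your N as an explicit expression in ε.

N = (11/6)/ε

Suppose ε > 0. For k ≥ 1, |(2k - 9)/(6k + 6) − (1/3)| = |-66|/(6(6k + 6)) = 66/(6(6k + 6)).
Since 6k + 6 ≥ 6k for k ≥ 1, this is ≤ 66/(6·6k) = (11/6)/k.
So |(2k - 9)/(6k + 6) − (1/3)| < ε whenever k > (11/6)/ε.
Take N = (11/6)/ε. If k > N then |(2k - 9)/(6k + 6) − (1/3)| ≤ (11/6)/k < ε.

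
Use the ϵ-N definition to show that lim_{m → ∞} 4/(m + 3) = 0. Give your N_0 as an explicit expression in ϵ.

N_0 = 4/ϵ

Fix ϵ > 0. For m ≥ 1, |4/(m + 3) − 0| = 4/(m + 3) ≤ 4/m.
We need 4/m < ϵ, i.e. m > 4/ϵ.
Take N_0 = 4/ϵ. If m > N_0 then |4/(m + 3)| ≤ 4/m < ϵ.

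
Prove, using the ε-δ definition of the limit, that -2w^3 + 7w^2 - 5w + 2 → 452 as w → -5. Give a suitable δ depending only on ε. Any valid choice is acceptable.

Suppose ε > 0. We want δ > 0 such that 0 < |w + 5| < δ implies |(-2w^3 + 7w^2 - 5w + 2) − 452| < ε.
(-2w^3 + 7w^2 - 5w + 2) − 452 = -2w^3 + 7w^2 - 5w - 450 = (w + 5)(-2w^2 + 17w - 90).
So |(-2w^3 + 7w^2 - 5w + 2) − 452| = |w + 5|·|-2w^2 + 17w - 90|.
Assume first that |w + 5| < 2, so |w| < 7. Then |-2w^2 + 17w - 90| ≤ 2·7^2 + 17·7 + 90 = 307.
Hence |(-2w^3 + 7w^2 - 5w + 2) − 452| ≤ 307|w + 5| < ε provided |w + 5| < ε/307.
Choosing δ = min(2, ε/307) ensures both conditions, hence |(-2w^3 + 7w^2 - 5w + 2) − 452| < ε.

δ = min(2, ε/307)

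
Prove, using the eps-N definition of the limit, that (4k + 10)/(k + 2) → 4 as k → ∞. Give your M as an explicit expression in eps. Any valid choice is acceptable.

M = 2/eps

Let eps > 0 be given. For k ≥ 1, |(4k + 10)/(k + 2) − 4| = |2|/((k + 2)) = 2/((k + 2)).
Since k + 2 ≥ k for k ≥ 1, this is ≤ 2/(k) = 2/k.
So |(4k + 10)/(k + 2) − 4| < eps whenever k > 2/eps.
Take M = 2/eps. If k > M then |(4k + 10)/(k + 2) − 4| ≤ 2/k < eps.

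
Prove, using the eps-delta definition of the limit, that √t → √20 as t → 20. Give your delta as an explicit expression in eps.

Fix eps > 0. We want delta > 0 such that 0 < |t − 20| < delta implies |√t − √20| < eps.
Rationalise: √t − √20 = (t − 20)/(√t + √20), so |√t − √20| = |t − 20|/(√t + √20).
Restrict delta ≤ 20 so that |t − 20| < 20 forces t > 0, and then √t + √20 > √20.
Hence |√t − √20| < |t − 20|/√20, which is < eps once |t − 20| < √20·eps.
Take delta = min(20, √20·eps). If 0 < |t − 20| < delta then t > 0 and |√t − √20| < |t − 20|/√20 < eps.

delta = min(20, √20·eps)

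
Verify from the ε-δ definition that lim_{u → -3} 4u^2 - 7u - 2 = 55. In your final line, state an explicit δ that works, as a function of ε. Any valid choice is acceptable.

Let ε > 0 be given. We want δ > 0 such that 0 < |u + 3| < δ implies |(4u^2 - 7u - 2) − 55| < ε.
(4u^2 - 7u - 2) − 55 = 4u^2 - 7u - 57 = (u + 3)(4u - 19).
So |(4u^2 - 7u - 2) − 55| = |u + 3|·|4u - 19|.
Assume first that |u + 3| < 2, so |u| < 5. Then |4u - 19| ≤ 4·5 + 19 = 39.
Hence |(4u^2 - 7u - 2) − 55| ≤ 39|u + 3| < ε provided |u + 3| < ε/39.
Choosing δ = min(2, ε/39) ensures both conditions, hence |(4u^2 - 7u - 2) − 55| < ε.

δ = min(2, ε/39)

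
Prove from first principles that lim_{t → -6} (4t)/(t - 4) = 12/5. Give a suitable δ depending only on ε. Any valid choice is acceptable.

δ = min(5, (25/8)ε)

Suppose ε > 0. We want δ > 0 with 0 < |t + 6| < δ ⇒ |(4t)/(t - 4) − (12/5)| < ε.
Combining over a common denominator, (4t)/(t - 4) − (12/5) = [(4t)·(-10) − (-24)·(t - 4)] / [(-10)·(t - 4)] = -16(t + 6) / ((-10)(t - 4)).
So |(4t)/(t - 4) − (12/5)| = 16|t + 6| / (10·|t − 4|).
Restrict δ ≤ 5. Then |t + 6| < 5 gives |t − 4| = |(t + 6) + (-10)| ≥ 10 − 5 = 5.
Hence |(4t)/(t - 4) − (12/5)| < 16|t + 6|/(10·5) = (8/25)|t + 6|, which is < ε once |t + 6| < (25/8)ε.
Take δ = min(5, (25/8)ε). Then 0 < |t + 6| < δ forces both bounds, so |(4t)/(t - 4) − (12/5)| < ε.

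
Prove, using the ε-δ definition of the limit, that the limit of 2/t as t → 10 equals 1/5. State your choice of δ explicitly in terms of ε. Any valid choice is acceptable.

Let ε > 0. We seek δ > 0 such that 0 < |t − 10| < δ implies |2/t − (1/5)| < ε.
|2/t − (1/5)| = 2·|10 − t|/(10·|t|) = 2|t − 10|/(10|t|).
Require δ ≤ 5 so that |t| > 10 − 5 = 5, hence 10|t| > 50.
Then |2/t − (1/5)| < 2|t − 10|/50, which is < ε when |t − 10| < 25ε.
Take δ = min(5, 25ε). Then 0 < |t − 10| < δ gives both |t − 10| < 5 and |t − 10| < 25ε, so |2/t − (1/5)| < ε.

δ = min(5, 25ε)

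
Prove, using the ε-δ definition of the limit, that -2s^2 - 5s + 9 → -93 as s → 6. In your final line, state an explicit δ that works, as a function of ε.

Fix ε > 0. We want δ > 0 such that 0 < |s − 6| < δ implies |(-2s^2 - 5s + 9) + 93| < ε.
(-2s^2 - 5s + 9) + 93 = -2s^2 - 5s + 102 = (s − 6)(-2s - 17).
So |(-2s^2 - 5s + 9) + 93| = |s − 6|·|-2s - 17|.
Assume first that |s − 6| < 1, so |s| < 7. Then |-2s - 17| ≤ 2·7 + 17 = 31.
Hence |(-2s^2 - 5s + 9) + 93| ≤ 31|s − 6| < ε provided |s − 6| < ε/31.
Take δ = min(1, ε/31). Then 0 < |s − 6| < δ gives both |s − 6| < 1 and |s − 6| < ε/31, so |(-2s^2 - 5s + 9) + 93| < ε.

δ = min(1, ε/31)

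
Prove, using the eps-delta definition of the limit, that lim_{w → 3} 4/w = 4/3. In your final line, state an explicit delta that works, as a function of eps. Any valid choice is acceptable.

Let eps > 0 be given. We seek delta > 0 such that 0 < |w − 3| < delta implies |4/w − (4/3)| < eps.
|4/w − (4/3)| = 4·|3 − w|/(3·|w|) = 4|w − 3|/(3|w|).
Require delta ≤ 3/2 so that |w| > 3 − 3/2 = 3/2, hence 3|w| > 9/2.
Then |4/w − (4/3)| < 4|w − 3|/(9/2), which is < eps when |w − 3| < (9/8)eps.
Take delta = min(3/2, (9/8)eps). Then 0 < |w − 3| < delta gives both |w − 3| < 3/2 and |w − 3| < (9/8)eps, so |4/w − (4/3)| < eps.

delta = min(3/2, (9/8)eps)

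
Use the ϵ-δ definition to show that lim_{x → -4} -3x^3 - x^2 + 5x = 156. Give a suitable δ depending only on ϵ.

δ = min(1, ϵ/169)

Suppose ϵ > 0. We want δ > 0 such that 0 < |x + 4| < δ implies |(-3x^3 - x^2 + 5x) − 156| < ϵ.
(-3x^3 - x^2 + 5x) − 156 = -3x^3 - x^2 + 5x - 156 = (x + 4)(-3x^2 + 11x - 39).
So |(-3x^3 - x^2 + 5x) − 156| = |x + 4|·|-3x^2 + 11x - 39|.
Require δ ≤ 1. Then |x + 4| < 1 gives |x| < 5, and by the triangle inequality |-3x^2 + 11x - 39| ≤ 3·5^2 + 11·5 + 39 = 169.
Hence |(-3x^3 - x^2 + 5x) − 156| ≤ 169|x + 4| < ϵ provided |x + 4| < ϵ/169.
Choosing δ = min(1, ϵ/169) ensures both conditions, hence |(-3x^3 - x^2 + 5x) − 156| < ϵ.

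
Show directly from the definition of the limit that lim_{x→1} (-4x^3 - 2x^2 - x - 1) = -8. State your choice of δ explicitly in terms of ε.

δ = min(1, ε/35)

Suppose ε > 0. We want δ > 0 such that 0 < |x − 1| < δ implies |(-4x^3 - 2x^2 - x - 1) + 8| < ε.
(-4x^3 - 2x^2 - x - 1) + 8 = -4x^3 - 2x^2 - x + 7 = (x − 1)(-4x^2 - 6x - 7).
So |(-4x^3 - 2x^2 - x - 1) + 8| = |x − 1|·|-4x^2 - 6x - 7|.
Assume first that |x − 1| < 1, so |x| < 2. Then |-4x^2 - 6x - 7| ≤ 4·2^2 + 6·2 + 7 = 35.
Hence |(-4x^3 - 2x^2 - x - 1) + 8| ≤ 35|x − 1| < ε provided |x − 1| < ε/35.
Choosing δ = min(1, ε/35) ensures both conditions, hence |(-4x^3 - 2x^2 - x - 1) + 8| < ε.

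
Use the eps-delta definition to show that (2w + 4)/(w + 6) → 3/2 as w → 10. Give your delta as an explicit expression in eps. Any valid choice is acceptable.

delta = min(8, 16eps)

Suppose eps > 0. We want delta > 0 with 0 < |w − 10| < delta ⇒ |(2w + 4)/(w + 6) − (3/2)| < eps.
Combining over a common denominator, (2w + 4)/(w + 6) − (3/2) = [(2w + 4)·16 − 24·(w + 6)] / [16·(w + 6)] = 8(w − 10) / (16(w + 6)).
So |(2w + 4)/(w + 6) − (3/2)| = 8|w − 10| / (16·|w + 6|).
Restrict delta ≤ 8. Then |w − 10| < 8 gives |w + 6| = |(w − 10) + 16| ≥ 16 − 8 = 8.
Hence |(2w + 4)/(w + 6) − (3/2)| < 8|w − 10|/(16·8) = (1/16)|w − 10|, which is < eps once |w − 10| < 16eps.
Take delta = min(8, 16eps). Then 0 < |w − 10| < delta forces both bounds, so |(2w + 4)/(w + 6) − (3/2)| < eps.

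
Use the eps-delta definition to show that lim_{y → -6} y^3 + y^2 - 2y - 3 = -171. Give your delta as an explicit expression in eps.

delta = min(2, eps/132)

Suppose eps > 0. We want delta > 0 such that 0 < |y + 6| < delta implies |(y^3 + y^2 - 2y - 3) + 171| < eps.
(y^3 + y^2 - 2y - 3) + 171 = y^3 + y^2 - 2y + 168 = (y + 6)(y^2 - 5y + 28).
So |(y^3 + y^2 - 2y - 3) + 171| = |y + 6|·|y^2 - 5y + 28|.
Assume first that |y + 6| < 2, so |y| < 8. Then |y^2 - 5y + 28| ≤ 8^2 + 5·8 + 28 = 132.
Hence |(y^3 + y^2 - 2y - 3) + 171| ≤ 132|y + 6| < eps provided |y + 6| < eps/132.
Take delta = min(2, eps/132). Then 0 < |y + 6| < delta gives both |y + 6| < 2 and |y + 6| < eps/132, so |(y^3 + y^2 - 2y - 3) + 171| < eps.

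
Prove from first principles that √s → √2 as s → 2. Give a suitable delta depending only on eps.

Let eps > 0. We want delta > 0 such that 0 < |s − 2| < delta implies |√s − √2| < eps.
Rationalise: √s − √2 = (s − 2)/(√s + √2), so |√s − √2| = |s − 2|/(√s + √2).
Restrict delta ≤ 2 so that |s − 2| < 2 forces s > 0, and then √s + √2 > √2.
Hence |√s − √2| < |s − 2|/√2, which is < eps once |s − 2| < √2·eps.
Take delta = min(2, √2·eps). If 0 < |s − 2| < delta then s > 0 and |√s − √2| < |s − 2|/√2 < eps.

delta = min(2, √2·eps)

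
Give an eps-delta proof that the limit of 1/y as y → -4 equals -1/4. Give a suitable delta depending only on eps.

Fix eps > 0. We seek delta > 0 such that 0 < |y + 4| < delta implies |1/y + 1/4| < eps.
|1/y + 1/4| = |-4 − y|/(4·|y|) = |y + 4|/(4|y|).
Restrict delta ≤ 2. Then |y + 4| < 2 gives |y| > 2, so 4|y| > 8.
Then |1/y + 1/4| < |y + 4|/8, which is < eps when |y + 4| < 8eps.
Take delta = min(2, 8eps). Then 0 < |y + 4| < delta gives both |y + 4| < 2 and |y + 4| < 8eps, so |1/y + 1/4| < eps.

delta = min(2, 8eps)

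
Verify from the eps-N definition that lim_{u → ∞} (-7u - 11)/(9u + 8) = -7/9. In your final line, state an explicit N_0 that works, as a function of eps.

N_0 = (43/81)/eps

Let eps > 0 be given. We seek N_0 > 0 such that u > N_0 implies |(-7u - 11)/(9u + 8) + 7/9| < eps.
(-7u - 11)/(9u + 8) + 7/9 = (9(-7u - 11) − (-7)(9u + 8)) / (9(9u + 8)) = -43/(9(9u + 8)).
For u > 0 we have 9u + 8 > 9u, so |(-7u - 11)/(9u + 8) + 7/9| = 43/(9(9u + 8)) < 43/(9·9u) = (43/81)/u.
Thus |(-7u - 11)/(9u + 8) + 7/9| < eps whenever u > (43/81)/eps.
Take N_0 = (43/81)/eps. If u > N_0 then |(-7u - 11)/(9u + 8) + 7/9| < (43/81)/u < eps.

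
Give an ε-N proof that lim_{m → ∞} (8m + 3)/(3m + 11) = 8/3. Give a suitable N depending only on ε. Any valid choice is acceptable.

Fix ε > 0. For m ≥ 1, |(8m + 3)/(3m + 11) − (8/3)| = |-79|/(3(3m + 11)) = 79/(3(3m + 11)).
Since 3m + 11 ≥ 3m for m ≥ 1, this is ≤ 79/(3·3m) = (79/9)/m.
So |(8m + 3)/(3m + 11) − (8/3)| < ε whenever m > (79/9)/ε.
Take N = (79/9)/ε. If m > N then |(8m + 3)/(3m + 11) − (8/3)| ≤ (79/9)/m < ε.

N = (79/9)/ε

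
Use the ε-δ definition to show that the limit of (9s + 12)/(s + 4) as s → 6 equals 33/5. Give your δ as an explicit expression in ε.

Fix ε > 0. We want δ > 0 with 0 < |s − 6| < δ ⇒ |(9s + 12)/(s + 4) − (33/5)| < ε.
Combining over a common denominator, (9s + 12)/(s + 4) − (33/5) = [(9s + 12)·10 − 66·(s + 4)] / [10·(s + 4)] = 24(s − 6) / (10(s + 4)).
So |(9s + 12)/(s + 4) − (33/5)| = 24|s − 6| / (10·|s + 4|).
Restrict δ ≤ 5. Then |s − 6| < 5 gives |s + 4| = |(s − 6) + 10| ≥ 10 − 5 = 5.
Hence |(9s + 12)/(s + 4) − (33/5)| < 24|s − 6|/(10·5) = (12/25)|s − 6|, which is < ε once |s − 6| < (25/12)ε.
Take δ = min(5, (25/12)ε). Then 0 < |s − 6| < δ forces both bounds, so |(9s + 12)/(s + 4) − (33/5)| < ε.

δ = min(5, (25/12)ε)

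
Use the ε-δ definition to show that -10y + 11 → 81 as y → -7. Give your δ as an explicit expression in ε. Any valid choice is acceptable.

Let ε > 0 be given. We need δ > 0 so that 0 < |y + 7| < δ implies |(-10y + 11) − 81| < ε.
|(-10y + 11) − 81| = |-10y - 70| = 10|y + 7|.
Thus it suffices that |y + 7| < ε/10.
Choosing δ = ε/10 gives |(-10y + 11) − 81| = 10|y + 7| < ε whenever |y + 7| < δ.

δ = ε/10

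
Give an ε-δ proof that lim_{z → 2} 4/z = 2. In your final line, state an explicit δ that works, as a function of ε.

δ = min(1, (1/2)ε)

Fix ε > 0. We seek δ > 0 such that 0 < |z − 2| < δ implies |4/z − 2| < ε.
|4/z − 2| = 4·|2 − z|/(2·|z|) = 4|z − 2|/(2|z|).
Restrict δ ≤ 1. Then |z − 2| < 1 gives |z| > 1, so 2|z| > 2.
Then |4/z − 2| < 4|z − 2|/2, which is < ε when |z − 2| < (1/2)ε.
Take δ = min(1, (1/2)ε). Then 0 < |z − 2| < δ gives both |z − 2| < 1 and |z − 2| < (1/2)ε, so |4/z − 2| < ε.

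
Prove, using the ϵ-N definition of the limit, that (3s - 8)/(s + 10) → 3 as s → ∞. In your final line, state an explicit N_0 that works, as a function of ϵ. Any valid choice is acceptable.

Let ϵ > 0 be given. We seek N_0 > 0 such that s > N_0 implies |(3s - 8)/(s + 10) − 3| < ϵ.
(3s - 8)/(s + 10) − 3 = ((3s - 8) − 3(s + 10)) / ((s + 10)) = -38/((s + 10)).
For s > 0 we have s + 10 > s, so |(3s - 8)/(s + 10) − 3| = 38/((s + 10)) < 38/(s) = 38/s.
Thus |(3s - 8)/(s + 10) − 3| < ϵ whenever s > 38/ϵ.
Take N_0 = 38/ϵ. If s > N_0 then |(3s - 8)/(s + 10) − 3| < 38/s < ϵ.

N_0 = 38/ϵ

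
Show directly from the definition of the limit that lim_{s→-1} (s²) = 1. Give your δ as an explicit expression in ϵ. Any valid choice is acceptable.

δ = min(1, ϵ/3)

Let ϵ > 0 be given. We seek δ > 0 with 0 < |s + 1| < δ ⇒ |s² − 1| < ϵ.
Factor: s² − 1 = (s + 1)(s - 1), so |s² − 1| = |s + 1|·|s - 1|.
Impose δ ≤ 1 so that |s| < 2; then |s - 1| ≤ 3.
Hence |s² − 1| ≤ 3|s + 1|, which is < ϵ once |s + 1| < ϵ/3.
Take δ = min(1, ϵ/3). If 0 < |s + 1| < δ then both bounds hold and |s² − 1| ≤ 3|s + 1| < 3·(ϵ/3) = ϵ.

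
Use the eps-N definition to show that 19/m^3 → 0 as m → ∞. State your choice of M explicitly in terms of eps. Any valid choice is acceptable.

Fix eps > 0. For m ≥ 1, |19/m^3 − 0| = 19/m^3.
19/m^3 < eps ⇔ m^3 > 19/eps ⇔ m > (19/eps)^{1/3}.
Take M = (19/eps)^{1/3}. Then m > M implies 19/m^3 < eps.

M = (19/eps)^{1/3}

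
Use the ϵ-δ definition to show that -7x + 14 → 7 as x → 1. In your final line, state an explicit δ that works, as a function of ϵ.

δ = ϵ/7

Fix ϵ > 0. We need δ > 0 so that 0 < |x − 1| < δ implies |(-7x + 14) − 7| < ϵ.
|(-7x + 14) − 7| = |-7x + 7| = 7|x − 1|.
Thus it suffices that |x − 1| < ϵ/7.
Take δ = ϵ/7. If 0 < |x − 1| < δ then |(-7x + 14) − 7| = 7|x − 1| < 7·(ϵ/7) = ϵ.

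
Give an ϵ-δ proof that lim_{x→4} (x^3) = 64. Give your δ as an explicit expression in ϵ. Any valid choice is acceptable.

δ = min(2, ϵ/76)

Fix ϵ > 0. We seek δ > 0 with 0 < |x − 4| < δ ⇒ |x^3 − 64| < ϵ.
Factor: x^3 − 64 = (x − 4)(x^2 + 4x + 16), so |x^3 − 64| = |x − 4|·|x^2 + 4x + 16|.
Impose δ ≤ 2 so that |x| < 6; then |x^2 + 4x + 16| ≤ 76.
Hence |x^3 − 64| ≤ 76|x − 4|, which is < ϵ once |x − 4| < ϵ/76.
Take δ = min(2, ϵ/76). If 0 < |x − 4| < δ then both bounds hold and |x^3 − 64| ≤ 76|x − 4| < 76·(ϵ/76) = ϵ.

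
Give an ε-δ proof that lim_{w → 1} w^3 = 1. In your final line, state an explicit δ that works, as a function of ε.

Let ε > 0. We seek δ > 0 with 0 < |w − 1| < δ ⇒ |w^3 − 1| < ε.
Factor: w^3 − 1 = (w − 1)(w^2 + w + 1), so |w^3 − 1| = |w − 1|·|w^2 + w + 1|.
Restrict δ ≤ 1. Then |w − 1| < 1 gives |w| < 2, so by the triangle inequality |w^2 + w + 1| ≤ 2^2 + 2 + 1 = 7.
Hence |w^3 − 1| ≤ 7|w − 1|, which is < ε once |w − 1| < ε/7.
Take δ = min(1, ε/7). If 0 < |w − 1| < δ then both bounds hold and |w^3 − 1| ≤ 7|w − 1| < 7·(ε/7) = ε.

δ = min(1, ε/7)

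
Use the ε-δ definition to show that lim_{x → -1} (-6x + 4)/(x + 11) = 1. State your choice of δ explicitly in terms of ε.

Fix ε > 0. We want δ > 0 with 0 < |x + 1| < δ ⇒ |(-6x + 4)/(x + 11) − 1| < ε.
Combining over a common denominator, (-6x + 4)/(x + 11) − 1 = [(-6x + 4)·10 − 10·(x + 11)] / [10·(x + 11)] = -70(x + 1) / (10(x + 11)).
So |(-6x + 4)/(x + 11) − 1| = 70|x + 1| / (10·|x + 11|).
Restrict δ ≤ 5. Then |x + 1| < 5 gives |x + 11| = |(x + 1) + 10| ≥ 10 − 5 = 5.
Hence |(-6x + 4)/(x + 11) − 1| < 70|x + 1|/(10·5) = (7/5)|x + 1|, which is < ε once |x + 1| < (5/7)ε.
Take δ = min(5, (5/7)ε). Then 0 < |x + 1| < δ forces both bounds, so |(-6x + 4)/(x + 11) − 1| < ε.

δ = min(5, (5/7)ε)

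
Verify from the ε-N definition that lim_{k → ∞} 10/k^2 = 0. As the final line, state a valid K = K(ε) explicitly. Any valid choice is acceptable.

Suppose ε > 0. For k ≥ 1, |10/k^2 − 0| = 10/k^2.
10/k^2 < ε ⇔ k^2 > 10/ε ⇔ k > (10/ε)^{1/2}.
Take K = (10/ε)^{1/2}. Then k > K implies 10/k^2 < ε.

K = (10/ε)^{1/2}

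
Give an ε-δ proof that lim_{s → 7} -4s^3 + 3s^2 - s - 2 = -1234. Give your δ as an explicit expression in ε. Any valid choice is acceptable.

Suppose ε > 0. We want δ > 0 such that 0 < |s − 7| < δ implies |(-4s^3 + 3s^2 - s - 2) + 1234| < ε.
(-4s^3 + 3s^2 - s - 2) + 1234 = -4s^3 + 3s^2 - s + 1232 = (s − 7)(-4s^2 - 25s - 176).
So |(-4s^3 + 3s^2 - s - 2) + 1234| = |s − 7|·|-4s^2 - 25s - 176|.
Require δ ≤ 1. Then |s − 7| < 1 gives |s| < 8, and by the triangle inequality |-4s^2 - 25s - 176| ≤ 4·8^2 + 25·8 + 176 = 632.
Hence |(-4s^3 + 3s^2 - s - 2) + 1234| ≤ 632|s − 7| < ε provided |s − 7| < ε/632.
Take δ = min(1, ε/632). Then 0 < |s − 7| < δ gives both |s − 7| < 1 and |s − 7| < ε/632, so |(-4s^3 + 3s^2 - s - 2) + 1234| < ε.

δ = min(1, ε/632)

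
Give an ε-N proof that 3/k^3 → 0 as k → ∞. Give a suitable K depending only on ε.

Suppose ε > 0. For k ≥ 1, |3/k^3 − 0| = 3/k^3.
3/k^3 < ε ⇔ k^3 > 3/ε ⇔ k > (3/ε)^{1/3}.
Take K = (3/ε)^{1/3}. Then k > K implies 3/k^3 < ε.

K = (3/ε)^{1/3}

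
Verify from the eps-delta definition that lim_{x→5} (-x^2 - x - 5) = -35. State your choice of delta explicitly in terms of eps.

Let eps > 0. We want delta > 0 such that 0 < |x − 5| < delta implies |(-x^2 - x - 5) + 35| < eps.
(-x^2 - x - 5) + 35 = -x^2 - x + 30 = (x − 5)(-x - 6).
So |(-x^2 - x - 5) + 35| = |x − 5|·|-x - 6|.
Assume first that |x − 5| < 1, so |x| < 6. Then |-x - 6| ≤ 6 + 6 = 12.
Hence |(-x^2 - x - 5) + 35| ≤ 12|x − 5| < eps provided |x − 5| < eps/12.
Take delta = min(1, eps/12). Then 0 < |x − 5| < delta gives both |x − 5| < 1 and |x − 5| < eps/12, so |(-x^2 - x - 5) + 35| < eps.

delta = min(1, eps/12)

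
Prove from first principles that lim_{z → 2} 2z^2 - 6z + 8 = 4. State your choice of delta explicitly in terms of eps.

Suppose eps > 0. We want delta > 0 such that 0 < |z − 2| < delta implies |(2z^2 - 6z + 8) − 4| < eps.
(2z^2 - 6z + 8) − 4 = 2z^2 - 6z + 4 = (z − 2)(2z - 2).
So |(2z^2 - 6z + 8) − 4| = |z − 2|·|2z - 2|.
Require delta ≤ 2. Then |z − 2| < 2 gives |z| < 4, and by the triangle inequality |2z - 2| ≤ 2·4 + 2 = 10.
Hence |(2z^2 - 6z + 8) − 4| ≤ 10|z − 2| < eps provided |z − 2| < eps/10.
Take delta = min(2, eps/10). Then 0 < |z − 2| < delta gives both |z − 2| < 2 and |z − 2| < eps/10, so |(2z^2 - 6z + 8) − 4| < eps.

delta = min(2, eps/10)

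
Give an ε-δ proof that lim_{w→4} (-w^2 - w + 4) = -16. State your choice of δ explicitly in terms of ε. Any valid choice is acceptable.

Let ε > 0. We want δ > 0 such that 0 < |w − 4| < δ implies |(-w^2 - w + 4) + 16| < ε.
(-w^2 - w + 4) + 16 = -w^2 - w + 20 = (w − 4)(-w - 5).
So |(-w^2 - w + 4) + 16| = |w − 4|·|-w - 5|.
Require δ ≤ 1. Then |w − 4| < 1 gives |w| < 5, and by the triangle inequality |-w - 5| ≤ 5 + 5 = 10.
Hence |(-w^2 - w + 4) + 16| ≤ 10|w − 4| < ε provided |w − 4| < ε/10.
Choosing δ = min(1, ε/10) ensures both conditions, hence |(-w^2 - w + 4) + 16| < ε.

δ = min(1, ε/10)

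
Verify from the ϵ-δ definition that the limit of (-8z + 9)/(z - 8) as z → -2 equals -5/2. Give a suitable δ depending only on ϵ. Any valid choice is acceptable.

δ = min(5, (10/11)ϵ)

Let ϵ > 0. We want δ > 0 with 0 < |z + 2| < δ ⇒ |(-8z + 9)/(z - 8) + 5/2| < ϵ.
Combining over a common denominator, (-8z + 9)/(z - 8) + 5/2 = [(-8z + 9)·(-10) − 25·(z - 8)] / [(-10)·(z - 8)] = 55(z + 2) / ((-10)(z - 8)).
So |(-8z + 9)/(z - 8) + 5/2| = 55|z + 2| / (10·|z − 8|).
Restrict δ ≤ 5. Then |z + 2| < 5 gives |z − 8| = |(z + 2) + (-10)| ≥ 10 − 5 = 5.
Hence |(-8z + 9)/(z - 8) + 5/2| < 55|z + 2|/(10·5) = (11/10)|z + 2|, which is < ϵ once |z + 2| < (10/11)ϵ.
Take δ = min(5, (10/11)ϵ). Then 0 < |z + 2| < δ forces both bounds, so |(-8z + 9)/(z - 8) + 5/2| < ϵ.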